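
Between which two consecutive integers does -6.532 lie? -7 and -6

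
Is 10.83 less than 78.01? Yes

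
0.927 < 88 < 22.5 False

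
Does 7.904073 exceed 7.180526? Yes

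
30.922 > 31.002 False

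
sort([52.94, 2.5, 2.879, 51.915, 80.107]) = [2.5, 2.879, 51.915, 52.94, 80.107]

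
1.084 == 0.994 False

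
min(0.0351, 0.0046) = 0.0046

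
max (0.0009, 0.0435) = 0.0435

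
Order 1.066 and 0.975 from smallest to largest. 0.975, 1.066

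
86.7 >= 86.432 True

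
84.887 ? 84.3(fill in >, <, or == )>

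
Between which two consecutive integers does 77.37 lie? 77 and 78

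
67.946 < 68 True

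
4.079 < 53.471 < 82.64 True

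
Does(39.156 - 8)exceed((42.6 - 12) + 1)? No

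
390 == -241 False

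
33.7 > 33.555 True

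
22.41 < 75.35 True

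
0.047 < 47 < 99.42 True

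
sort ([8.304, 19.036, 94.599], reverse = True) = [94.599, 19.036, 8.304]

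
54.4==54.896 False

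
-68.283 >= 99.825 False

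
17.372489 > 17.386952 False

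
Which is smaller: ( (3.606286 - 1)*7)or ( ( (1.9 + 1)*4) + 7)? ( (3.606286 - 1)*7)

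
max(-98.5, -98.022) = -98.022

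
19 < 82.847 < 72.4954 False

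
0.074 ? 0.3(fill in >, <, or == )<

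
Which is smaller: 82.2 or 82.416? 82.2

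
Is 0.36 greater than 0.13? Yes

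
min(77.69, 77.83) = 77.69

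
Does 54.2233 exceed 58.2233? No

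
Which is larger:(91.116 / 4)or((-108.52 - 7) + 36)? (91.116 / 4)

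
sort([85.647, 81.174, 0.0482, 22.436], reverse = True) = [85.647, 81.174, 22.436, 0.0482]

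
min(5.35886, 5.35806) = 5.35806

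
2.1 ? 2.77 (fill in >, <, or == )<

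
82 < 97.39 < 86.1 False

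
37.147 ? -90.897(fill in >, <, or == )>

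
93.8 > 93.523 True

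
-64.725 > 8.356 False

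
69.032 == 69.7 False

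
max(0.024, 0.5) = 0.5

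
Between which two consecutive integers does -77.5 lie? -78 and -77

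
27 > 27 False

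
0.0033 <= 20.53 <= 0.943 False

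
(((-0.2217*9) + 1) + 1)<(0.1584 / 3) True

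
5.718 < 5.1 False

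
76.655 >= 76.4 True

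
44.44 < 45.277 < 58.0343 True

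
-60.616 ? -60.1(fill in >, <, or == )<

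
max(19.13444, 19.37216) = 19.37216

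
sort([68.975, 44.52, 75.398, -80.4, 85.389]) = [-80.4, 44.52, 68.975, 75.398, 85.389]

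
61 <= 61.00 True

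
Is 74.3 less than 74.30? No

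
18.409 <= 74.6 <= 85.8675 True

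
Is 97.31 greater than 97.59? No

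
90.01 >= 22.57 True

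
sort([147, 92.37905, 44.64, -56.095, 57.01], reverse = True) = [147, 92.37905, 57.01, 44.64, -56.095]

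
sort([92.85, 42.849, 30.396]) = [30.396, 42.849, 92.85]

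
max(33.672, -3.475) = 33.672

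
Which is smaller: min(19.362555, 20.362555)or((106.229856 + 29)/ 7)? ((106.229856 + 29)/ 7)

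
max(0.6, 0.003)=0.6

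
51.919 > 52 False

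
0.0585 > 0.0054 True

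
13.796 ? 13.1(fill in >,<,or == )>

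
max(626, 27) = 626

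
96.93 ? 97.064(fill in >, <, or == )<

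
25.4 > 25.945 False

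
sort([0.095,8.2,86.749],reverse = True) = [86.749,8.2,0.095]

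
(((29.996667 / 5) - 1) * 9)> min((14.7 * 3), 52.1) True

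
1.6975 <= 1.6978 True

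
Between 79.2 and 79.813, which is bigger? 79.813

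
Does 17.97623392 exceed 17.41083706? Yes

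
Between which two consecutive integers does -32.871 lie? -33 and -32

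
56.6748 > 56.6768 False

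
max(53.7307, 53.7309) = 53.7309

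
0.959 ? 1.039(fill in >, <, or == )<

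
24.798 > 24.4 True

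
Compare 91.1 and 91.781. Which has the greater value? 91.781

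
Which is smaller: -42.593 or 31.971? -42.593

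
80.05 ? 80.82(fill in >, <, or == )<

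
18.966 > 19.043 False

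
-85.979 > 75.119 False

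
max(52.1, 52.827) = 52.827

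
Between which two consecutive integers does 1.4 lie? 1 and 2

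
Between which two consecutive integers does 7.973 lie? 7 and 8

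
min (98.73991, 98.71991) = 98.71991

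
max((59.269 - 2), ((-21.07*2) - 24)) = 57.269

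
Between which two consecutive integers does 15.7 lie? 15 and 16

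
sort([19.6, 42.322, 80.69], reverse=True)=[80.69, 42.322, 19.6]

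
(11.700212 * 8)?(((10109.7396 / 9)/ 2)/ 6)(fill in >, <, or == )<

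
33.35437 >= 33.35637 False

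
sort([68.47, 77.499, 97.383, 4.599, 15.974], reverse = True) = [97.383, 77.499, 68.47, 15.974, 4.599]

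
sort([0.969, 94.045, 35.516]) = [0.969, 35.516, 94.045]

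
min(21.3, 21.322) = 21.3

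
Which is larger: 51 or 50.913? 51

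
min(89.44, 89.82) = 89.44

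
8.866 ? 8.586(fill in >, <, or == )>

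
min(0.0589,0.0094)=0.0094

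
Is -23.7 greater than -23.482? No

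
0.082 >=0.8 False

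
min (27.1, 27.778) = 27.1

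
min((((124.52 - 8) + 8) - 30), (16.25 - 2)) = 14.25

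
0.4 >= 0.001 True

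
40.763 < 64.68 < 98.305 True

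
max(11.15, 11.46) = 11.46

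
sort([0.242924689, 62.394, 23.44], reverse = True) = [62.394, 23.44, 0.242924689]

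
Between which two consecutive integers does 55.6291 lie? 55 and 56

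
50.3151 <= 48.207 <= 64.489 False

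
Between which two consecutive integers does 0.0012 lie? 0 and 1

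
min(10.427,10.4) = 10.4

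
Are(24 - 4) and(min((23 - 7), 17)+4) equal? Yes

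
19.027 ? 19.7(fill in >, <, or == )<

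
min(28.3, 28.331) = 28.3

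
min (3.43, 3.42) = 3.42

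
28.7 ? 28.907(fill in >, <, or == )<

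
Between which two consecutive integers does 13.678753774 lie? 13 and 14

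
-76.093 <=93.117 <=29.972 False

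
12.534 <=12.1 False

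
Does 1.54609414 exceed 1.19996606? Yes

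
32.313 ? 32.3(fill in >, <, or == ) >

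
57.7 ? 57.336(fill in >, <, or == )>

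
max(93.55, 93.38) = 93.55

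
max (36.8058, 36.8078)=36.8078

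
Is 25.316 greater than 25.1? Yes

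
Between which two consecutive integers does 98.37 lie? 98 and 99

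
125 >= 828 False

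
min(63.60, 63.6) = 63.60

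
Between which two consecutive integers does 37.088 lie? 37 and 38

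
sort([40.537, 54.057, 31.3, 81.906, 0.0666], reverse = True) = [81.906, 54.057, 40.537, 31.3, 0.0666]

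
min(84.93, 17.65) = 17.65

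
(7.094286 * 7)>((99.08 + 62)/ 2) False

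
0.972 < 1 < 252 True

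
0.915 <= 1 True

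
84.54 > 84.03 True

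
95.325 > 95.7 False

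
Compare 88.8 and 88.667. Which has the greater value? 88.8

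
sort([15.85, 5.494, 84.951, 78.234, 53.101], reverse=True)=[84.951, 78.234, 53.101, 15.85, 5.494]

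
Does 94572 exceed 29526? Yes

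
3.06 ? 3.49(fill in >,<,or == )<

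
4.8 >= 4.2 True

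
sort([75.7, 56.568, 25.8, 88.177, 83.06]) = [25.8, 56.568, 75.7, 83.06, 88.177]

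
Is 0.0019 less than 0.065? Yes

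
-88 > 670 False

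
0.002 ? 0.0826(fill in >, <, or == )<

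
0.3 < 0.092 False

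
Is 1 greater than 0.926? Yes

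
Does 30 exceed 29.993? Yes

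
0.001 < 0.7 True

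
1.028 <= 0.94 False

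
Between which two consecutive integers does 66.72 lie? 66 and 67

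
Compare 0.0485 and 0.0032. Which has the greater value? 0.0485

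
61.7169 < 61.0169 False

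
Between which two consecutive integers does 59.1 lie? 59 and 60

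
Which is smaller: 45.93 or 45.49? 45.49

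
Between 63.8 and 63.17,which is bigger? 63.8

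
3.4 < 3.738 True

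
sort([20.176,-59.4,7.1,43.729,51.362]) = [-59.4,7.1,20.176,43.729,51.362]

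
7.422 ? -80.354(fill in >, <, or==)>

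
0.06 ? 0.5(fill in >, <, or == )<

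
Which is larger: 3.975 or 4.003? 4.003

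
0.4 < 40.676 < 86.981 True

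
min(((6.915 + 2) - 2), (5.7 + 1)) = 6.7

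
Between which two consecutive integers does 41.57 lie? 41 and 42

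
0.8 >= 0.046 True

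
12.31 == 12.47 False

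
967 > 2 True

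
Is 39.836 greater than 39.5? Yes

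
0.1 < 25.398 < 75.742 True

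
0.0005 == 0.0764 False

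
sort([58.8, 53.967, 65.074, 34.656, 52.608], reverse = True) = [65.074, 58.8, 53.967, 52.608, 34.656]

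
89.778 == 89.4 False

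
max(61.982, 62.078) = 62.078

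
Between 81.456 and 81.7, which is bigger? 81.7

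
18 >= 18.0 True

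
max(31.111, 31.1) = 31.111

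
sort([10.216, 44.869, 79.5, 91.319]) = [10.216, 44.869, 79.5, 91.319]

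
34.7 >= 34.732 False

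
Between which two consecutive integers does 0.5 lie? 0 and 1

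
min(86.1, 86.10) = 86.1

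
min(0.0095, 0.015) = 0.0095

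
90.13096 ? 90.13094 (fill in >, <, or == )>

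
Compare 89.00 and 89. They are equal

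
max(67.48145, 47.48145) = 67.48145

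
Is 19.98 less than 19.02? No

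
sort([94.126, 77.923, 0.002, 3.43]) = [0.002, 3.43, 77.923, 94.126]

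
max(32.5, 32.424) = 32.5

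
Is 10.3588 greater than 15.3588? No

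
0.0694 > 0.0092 True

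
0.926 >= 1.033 False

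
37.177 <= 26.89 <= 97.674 False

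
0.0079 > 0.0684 False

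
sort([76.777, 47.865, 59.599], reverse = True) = [76.777, 59.599, 47.865]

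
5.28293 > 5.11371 True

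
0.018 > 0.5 False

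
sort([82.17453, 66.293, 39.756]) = [39.756, 66.293, 82.17453]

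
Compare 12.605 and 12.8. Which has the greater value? 12.8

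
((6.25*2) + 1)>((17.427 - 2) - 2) True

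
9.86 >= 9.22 True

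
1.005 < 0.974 False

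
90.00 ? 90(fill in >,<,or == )==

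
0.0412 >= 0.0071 True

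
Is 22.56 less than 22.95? Yes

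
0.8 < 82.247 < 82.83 True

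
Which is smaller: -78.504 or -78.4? -78.504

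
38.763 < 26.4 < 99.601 False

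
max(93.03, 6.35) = 93.03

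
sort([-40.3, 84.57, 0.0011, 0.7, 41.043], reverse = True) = [84.57, 41.043, 0.7, 0.0011, -40.3]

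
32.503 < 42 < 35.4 False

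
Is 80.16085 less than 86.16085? Yes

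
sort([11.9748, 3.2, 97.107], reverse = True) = [97.107, 11.9748, 3.2]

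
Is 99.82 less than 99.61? No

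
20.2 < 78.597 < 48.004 False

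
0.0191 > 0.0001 True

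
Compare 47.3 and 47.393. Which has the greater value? 47.393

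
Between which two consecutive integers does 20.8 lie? 20 and 21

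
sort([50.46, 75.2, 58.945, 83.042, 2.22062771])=[2.22062771, 50.46, 58.945, 75.2, 83.042]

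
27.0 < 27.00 False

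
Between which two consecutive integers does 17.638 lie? 17 and 18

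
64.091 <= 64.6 True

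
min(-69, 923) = -69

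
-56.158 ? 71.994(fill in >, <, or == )<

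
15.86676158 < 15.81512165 False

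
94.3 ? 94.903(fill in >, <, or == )<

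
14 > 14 False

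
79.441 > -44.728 True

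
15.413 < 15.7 True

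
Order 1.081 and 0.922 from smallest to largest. 0.922, 1.081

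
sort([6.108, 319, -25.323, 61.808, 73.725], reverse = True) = [319, 73.725, 61.808, 6.108, -25.323]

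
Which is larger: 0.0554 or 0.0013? 0.0554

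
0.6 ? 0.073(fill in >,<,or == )>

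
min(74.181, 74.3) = 74.181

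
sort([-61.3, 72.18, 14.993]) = [-61.3, 14.993, 72.18]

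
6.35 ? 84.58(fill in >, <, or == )<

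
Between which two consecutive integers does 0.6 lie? 0 and 1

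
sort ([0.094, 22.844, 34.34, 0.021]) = [0.021, 0.094, 22.844, 34.34]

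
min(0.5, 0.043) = 0.043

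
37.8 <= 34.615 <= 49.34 False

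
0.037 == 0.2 False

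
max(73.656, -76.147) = 73.656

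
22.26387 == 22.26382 False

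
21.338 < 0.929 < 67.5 False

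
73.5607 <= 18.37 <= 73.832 False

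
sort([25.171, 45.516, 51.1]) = [25.171, 45.516, 51.1]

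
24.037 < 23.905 False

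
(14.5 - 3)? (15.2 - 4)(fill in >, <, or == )>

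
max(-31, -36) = -31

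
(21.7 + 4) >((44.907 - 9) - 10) False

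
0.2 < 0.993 True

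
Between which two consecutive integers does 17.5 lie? 17 and 18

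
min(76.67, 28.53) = 28.53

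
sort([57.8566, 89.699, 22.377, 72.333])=[22.377, 57.8566, 72.333, 89.699]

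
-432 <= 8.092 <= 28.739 True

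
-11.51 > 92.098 False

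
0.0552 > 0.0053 True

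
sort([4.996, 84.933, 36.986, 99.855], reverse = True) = [99.855, 84.933, 36.986, 4.996]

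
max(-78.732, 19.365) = 19.365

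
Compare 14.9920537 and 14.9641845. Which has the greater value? 14.9920537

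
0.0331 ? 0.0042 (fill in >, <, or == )>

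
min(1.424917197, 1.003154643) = 1.003154643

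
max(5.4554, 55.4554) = 55.4554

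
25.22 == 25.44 False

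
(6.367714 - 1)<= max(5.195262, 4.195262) False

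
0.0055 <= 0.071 True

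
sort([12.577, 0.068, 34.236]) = [0.068, 12.577, 34.236]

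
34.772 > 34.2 True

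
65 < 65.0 False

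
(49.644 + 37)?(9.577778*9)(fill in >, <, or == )>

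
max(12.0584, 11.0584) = 12.0584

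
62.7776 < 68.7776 True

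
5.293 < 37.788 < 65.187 True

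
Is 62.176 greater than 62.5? No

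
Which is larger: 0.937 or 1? 1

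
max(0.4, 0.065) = 0.4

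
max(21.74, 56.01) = 56.01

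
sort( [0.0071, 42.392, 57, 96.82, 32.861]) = [0.0071, 32.861, 42.392, 57, 96.82]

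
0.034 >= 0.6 False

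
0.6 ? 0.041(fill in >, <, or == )>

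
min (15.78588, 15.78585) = 15.78585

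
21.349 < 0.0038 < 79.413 False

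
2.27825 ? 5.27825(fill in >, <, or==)<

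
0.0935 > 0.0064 True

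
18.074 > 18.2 False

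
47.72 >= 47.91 False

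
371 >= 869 False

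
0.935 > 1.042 False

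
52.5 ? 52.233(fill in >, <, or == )>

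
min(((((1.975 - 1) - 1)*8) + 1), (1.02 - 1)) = 0.02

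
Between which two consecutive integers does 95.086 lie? 95 and 96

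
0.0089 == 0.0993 False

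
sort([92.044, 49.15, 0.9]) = [0.9, 49.15, 92.044]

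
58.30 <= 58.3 True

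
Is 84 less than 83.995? No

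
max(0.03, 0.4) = 0.4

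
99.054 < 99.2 True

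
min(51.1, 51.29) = 51.1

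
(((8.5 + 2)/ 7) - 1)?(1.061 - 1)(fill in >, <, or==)>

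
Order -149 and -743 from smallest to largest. -743, -149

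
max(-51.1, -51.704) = -51.1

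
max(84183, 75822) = 84183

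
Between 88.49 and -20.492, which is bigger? 88.49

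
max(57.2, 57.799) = 57.799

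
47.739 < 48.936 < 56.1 True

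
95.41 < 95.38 False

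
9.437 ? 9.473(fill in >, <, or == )<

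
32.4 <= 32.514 True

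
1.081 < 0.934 False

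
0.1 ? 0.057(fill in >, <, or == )>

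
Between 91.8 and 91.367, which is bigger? 91.8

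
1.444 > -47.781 True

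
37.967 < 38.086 True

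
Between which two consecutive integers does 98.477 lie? 98 and 99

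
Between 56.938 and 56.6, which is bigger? 56.938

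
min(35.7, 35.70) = 35.7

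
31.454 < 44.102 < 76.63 True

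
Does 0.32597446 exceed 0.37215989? No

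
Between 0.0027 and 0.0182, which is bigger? 0.0182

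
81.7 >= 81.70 True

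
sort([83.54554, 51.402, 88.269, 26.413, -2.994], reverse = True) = [88.269, 83.54554, 51.402, 26.413, -2.994]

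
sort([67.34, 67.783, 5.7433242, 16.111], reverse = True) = [67.783, 67.34, 16.111, 5.7433242]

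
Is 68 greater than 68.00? No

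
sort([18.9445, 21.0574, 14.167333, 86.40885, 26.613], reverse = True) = [86.40885, 26.613, 21.0574, 18.9445, 14.167333]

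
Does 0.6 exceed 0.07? Yes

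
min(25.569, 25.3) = 25.3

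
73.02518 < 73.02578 True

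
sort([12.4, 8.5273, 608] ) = [8.5273, 12.4, 608]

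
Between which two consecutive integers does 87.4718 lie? 87 and 88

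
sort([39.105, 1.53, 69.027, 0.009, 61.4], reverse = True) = [69.027, 61.4, 39.105, 1.53, 0.009]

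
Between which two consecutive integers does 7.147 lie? 7 and 8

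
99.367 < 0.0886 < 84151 False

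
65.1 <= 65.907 True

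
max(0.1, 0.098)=0.1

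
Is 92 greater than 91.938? Yes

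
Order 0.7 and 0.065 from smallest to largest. 0.065,0.7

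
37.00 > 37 False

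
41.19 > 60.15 False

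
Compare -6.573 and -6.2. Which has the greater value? -6.2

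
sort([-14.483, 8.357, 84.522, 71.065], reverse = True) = [84.522, 71.065, 8.357, -14.483]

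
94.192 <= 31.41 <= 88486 False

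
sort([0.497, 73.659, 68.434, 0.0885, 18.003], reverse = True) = [73.659, 68.434, 18.003, 0.497, 0.0885]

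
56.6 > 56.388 True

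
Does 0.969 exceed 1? No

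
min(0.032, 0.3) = 0.032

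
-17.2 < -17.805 False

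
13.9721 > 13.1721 True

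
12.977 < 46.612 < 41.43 False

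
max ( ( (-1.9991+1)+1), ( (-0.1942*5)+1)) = 0.029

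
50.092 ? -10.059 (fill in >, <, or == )>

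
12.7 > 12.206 True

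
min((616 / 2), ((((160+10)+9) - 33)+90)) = 236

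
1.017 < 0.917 False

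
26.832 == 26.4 False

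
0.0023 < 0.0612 True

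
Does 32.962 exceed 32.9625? No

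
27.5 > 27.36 True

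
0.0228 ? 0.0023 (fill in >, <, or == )>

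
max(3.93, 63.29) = 63.29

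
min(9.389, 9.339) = 9.339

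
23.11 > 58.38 False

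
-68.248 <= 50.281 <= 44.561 False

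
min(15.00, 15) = 15.00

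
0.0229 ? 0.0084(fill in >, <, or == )>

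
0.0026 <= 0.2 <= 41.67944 True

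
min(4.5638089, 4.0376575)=4.0376575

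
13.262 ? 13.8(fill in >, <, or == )<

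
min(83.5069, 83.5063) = 83.5063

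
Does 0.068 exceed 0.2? No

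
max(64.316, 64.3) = 64.316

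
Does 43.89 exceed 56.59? No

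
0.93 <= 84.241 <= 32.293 False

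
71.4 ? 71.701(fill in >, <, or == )<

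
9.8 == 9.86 False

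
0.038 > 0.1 False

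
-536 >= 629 False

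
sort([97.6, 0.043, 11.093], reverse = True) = [97.6, 11.093, 0.043]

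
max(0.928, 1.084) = 1.084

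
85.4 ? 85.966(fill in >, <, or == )<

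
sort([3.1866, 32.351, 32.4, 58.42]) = [3.1866, 32.351, 32.4, 58.42]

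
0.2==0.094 False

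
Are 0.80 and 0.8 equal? Yes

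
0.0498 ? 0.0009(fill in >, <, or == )>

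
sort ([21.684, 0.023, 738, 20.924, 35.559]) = [0.023, 20.924, 21.684, 35.559, 738]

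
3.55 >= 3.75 False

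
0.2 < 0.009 False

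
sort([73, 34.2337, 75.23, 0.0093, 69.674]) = [0.0093, 34.2337, 69.674, 73, 75.23]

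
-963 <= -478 True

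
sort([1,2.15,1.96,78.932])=[1,1.96,2.15,78.932]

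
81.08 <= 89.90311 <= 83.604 False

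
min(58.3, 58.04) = 58.04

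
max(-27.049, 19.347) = 19.347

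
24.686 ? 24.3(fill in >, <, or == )>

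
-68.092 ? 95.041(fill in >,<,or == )<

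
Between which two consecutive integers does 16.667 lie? 16 and 17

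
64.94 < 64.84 False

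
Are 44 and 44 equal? Yes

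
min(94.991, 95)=94.991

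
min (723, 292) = 292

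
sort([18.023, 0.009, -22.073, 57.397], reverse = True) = [57.397, 18.023, 0.009, -22.073]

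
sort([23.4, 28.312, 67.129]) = [23.4, 28.312, 67.129]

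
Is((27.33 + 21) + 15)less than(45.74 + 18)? Yes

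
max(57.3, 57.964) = 57.964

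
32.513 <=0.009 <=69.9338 False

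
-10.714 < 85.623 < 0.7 False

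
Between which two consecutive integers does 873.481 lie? 873 and 874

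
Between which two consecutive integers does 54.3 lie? 54 and 55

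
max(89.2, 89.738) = 89.738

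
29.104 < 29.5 True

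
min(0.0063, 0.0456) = 0.0063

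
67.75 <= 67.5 False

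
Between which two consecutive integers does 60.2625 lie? 60 and 61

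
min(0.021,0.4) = 0.021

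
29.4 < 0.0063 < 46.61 False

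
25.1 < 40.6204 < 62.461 True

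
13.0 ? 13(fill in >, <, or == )==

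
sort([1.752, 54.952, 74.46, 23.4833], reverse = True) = [74.46, 54.952, 23.4833, 1.752]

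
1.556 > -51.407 True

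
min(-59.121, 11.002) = -59.121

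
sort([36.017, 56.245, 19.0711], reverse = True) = [56.245, 36.017, 19.0711]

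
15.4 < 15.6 True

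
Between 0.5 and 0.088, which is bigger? 0.5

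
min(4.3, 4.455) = 4.3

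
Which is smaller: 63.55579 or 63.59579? 63.55579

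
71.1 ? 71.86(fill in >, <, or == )<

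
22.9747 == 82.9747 False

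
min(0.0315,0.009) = 0.009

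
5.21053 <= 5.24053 True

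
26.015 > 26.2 False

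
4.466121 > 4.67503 False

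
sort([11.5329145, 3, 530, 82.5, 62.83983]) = [3, 11.5329145, 62.83983, 82.5, 530]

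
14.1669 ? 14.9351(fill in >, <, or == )<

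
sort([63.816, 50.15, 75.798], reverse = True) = [75.798, 63.816, 50.15]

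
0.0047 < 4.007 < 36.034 True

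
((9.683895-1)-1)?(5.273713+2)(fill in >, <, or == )>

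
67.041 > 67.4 False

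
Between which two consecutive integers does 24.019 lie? 24 and 25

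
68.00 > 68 False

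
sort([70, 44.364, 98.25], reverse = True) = [98.25, 70, 44.364]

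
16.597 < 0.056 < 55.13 False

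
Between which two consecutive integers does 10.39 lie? 10 and 11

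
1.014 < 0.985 False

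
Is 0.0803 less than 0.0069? No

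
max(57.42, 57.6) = 57.6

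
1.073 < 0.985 False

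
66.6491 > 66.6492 False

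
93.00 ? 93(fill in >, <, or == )==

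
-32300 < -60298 False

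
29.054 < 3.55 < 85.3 False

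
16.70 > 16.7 False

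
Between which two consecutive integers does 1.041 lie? 1 and 2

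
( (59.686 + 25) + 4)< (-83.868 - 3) False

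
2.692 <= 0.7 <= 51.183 False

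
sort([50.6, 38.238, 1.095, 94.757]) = [1.095, 38.238, 50.6, 94.757]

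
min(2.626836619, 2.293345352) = 2.293345352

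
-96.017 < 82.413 True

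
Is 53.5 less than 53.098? No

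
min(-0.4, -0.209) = -0.4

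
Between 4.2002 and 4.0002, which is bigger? 4.2002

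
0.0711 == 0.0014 False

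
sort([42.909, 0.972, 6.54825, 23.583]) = [0.972, 6.54825, 23.583, 42.909]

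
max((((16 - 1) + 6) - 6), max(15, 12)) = 15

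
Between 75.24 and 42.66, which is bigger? 75.24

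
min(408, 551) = 408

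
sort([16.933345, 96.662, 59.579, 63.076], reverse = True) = [96.662, 63.076, 59.579, 16.933345]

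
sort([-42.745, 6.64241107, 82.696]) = [-42.745, 6.64241107, 82.696]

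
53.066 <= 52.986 False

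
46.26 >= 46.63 False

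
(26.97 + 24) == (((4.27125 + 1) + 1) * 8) False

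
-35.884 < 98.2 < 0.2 False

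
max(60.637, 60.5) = 60.637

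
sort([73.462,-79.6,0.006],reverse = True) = [73.462,0.006,-79.6]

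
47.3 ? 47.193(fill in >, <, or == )>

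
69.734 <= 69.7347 True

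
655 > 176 True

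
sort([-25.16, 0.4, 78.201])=[-25.16, 0.4, 78.201]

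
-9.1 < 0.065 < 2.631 True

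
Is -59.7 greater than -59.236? No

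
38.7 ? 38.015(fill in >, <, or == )>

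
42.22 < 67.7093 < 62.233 False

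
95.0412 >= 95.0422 False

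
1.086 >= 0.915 True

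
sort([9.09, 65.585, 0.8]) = [0.8, 9.09, 65.585]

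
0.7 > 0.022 True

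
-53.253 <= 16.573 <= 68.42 True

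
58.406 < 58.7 True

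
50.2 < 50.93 True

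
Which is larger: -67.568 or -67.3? -67.3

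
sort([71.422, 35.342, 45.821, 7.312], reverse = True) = [71.422, 45.821, 35.342, 7.312]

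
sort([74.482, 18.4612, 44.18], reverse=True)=[74.482, 44.18, 18.4612]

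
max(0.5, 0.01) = 0.5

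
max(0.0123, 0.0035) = 0.0123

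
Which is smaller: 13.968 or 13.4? 13.4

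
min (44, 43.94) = 43.94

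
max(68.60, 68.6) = 68.6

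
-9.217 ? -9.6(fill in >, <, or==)>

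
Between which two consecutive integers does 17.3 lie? 17 and 18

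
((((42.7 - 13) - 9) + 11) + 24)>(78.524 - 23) True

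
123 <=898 True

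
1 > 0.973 True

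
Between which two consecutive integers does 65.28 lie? 65 and 66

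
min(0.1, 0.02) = 0.02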